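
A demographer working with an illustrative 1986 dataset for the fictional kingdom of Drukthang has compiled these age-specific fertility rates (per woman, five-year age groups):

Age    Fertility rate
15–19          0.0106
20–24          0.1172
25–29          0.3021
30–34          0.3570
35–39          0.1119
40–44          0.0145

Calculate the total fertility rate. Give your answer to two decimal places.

4.57

Sum of ASFRs = 0.0106 + 0.1172 + 0.3021 + 0.3570 + 0.1119 + 0.0145 = 0.9133
TFR = 5 × 0.9133 = 4.5665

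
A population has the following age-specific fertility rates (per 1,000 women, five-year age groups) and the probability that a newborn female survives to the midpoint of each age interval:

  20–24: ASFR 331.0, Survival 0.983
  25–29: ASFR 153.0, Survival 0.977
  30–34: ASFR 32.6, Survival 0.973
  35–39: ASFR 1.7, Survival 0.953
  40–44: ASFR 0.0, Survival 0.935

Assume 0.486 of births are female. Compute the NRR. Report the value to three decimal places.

1.235

Proportion female at birth = 0.486.
Survival-weighted fertility by age (5·fₓ·Sₓ):
  20–24: 5 × 331.0/1000 × 0.983 = 1.62687
  25–29: 5 × 153.0/1000 × 0.977 = 0.74741
  30–34: 5 × 32.6/1000 × 0.973 = 0.15860
  35–39: 5 × 1.7/1000 × 0.953 = 0.00810
  40–44: 5 × 0.0/1000 × 0.935 = 0.00000
Sum = 2.54098
NRR = 0.486 × 2.54098 = 1.23492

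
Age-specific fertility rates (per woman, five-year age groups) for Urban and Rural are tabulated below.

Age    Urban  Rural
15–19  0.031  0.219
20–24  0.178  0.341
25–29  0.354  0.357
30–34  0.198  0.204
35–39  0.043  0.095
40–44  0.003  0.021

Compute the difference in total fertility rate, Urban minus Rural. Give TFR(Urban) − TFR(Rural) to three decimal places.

-2.150

Urban:
  Sum of ASFRs = 0.031 + 0.178 + 0.354 + 0.198 + 0.043 + 0.003 = 0.807
  TFR = 5 × 0.807 = 4.035
Rural:
  Sum of ASFRs = 0.219 + 0.341 + 0.357 + 0.204 + 0.095 + 0.021 = 1.237
  TFR = 5 × 1.237 = 6.185
Difference = 4.035 − 6.185 = -2.15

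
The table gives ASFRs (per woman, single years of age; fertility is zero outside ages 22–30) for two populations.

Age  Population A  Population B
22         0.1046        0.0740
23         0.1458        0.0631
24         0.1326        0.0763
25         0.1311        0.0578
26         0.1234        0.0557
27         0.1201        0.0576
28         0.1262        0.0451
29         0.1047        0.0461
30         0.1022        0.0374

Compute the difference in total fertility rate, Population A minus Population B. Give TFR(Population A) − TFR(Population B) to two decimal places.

Population A:
  Sum of ASFRs = 0.1046 + 0.1458 + 0.1326 + 0.1311 + 0.1234 + 0.1201 + 0.1262 + 0.1047 + 0.1022 = 1.0907
  TFR = 1.0907
Population B:
  Sum of ASFRs = 0.0740 + 0.0631 + 0.0763 + 0.0578 + 0.0557 + 0.0576 + 0.0451 + 0.0461 + 0.0374 = 0.5131
  TFR = 0.5131
Difference = 1.0907 − 0.5131 = 0.5776

0.58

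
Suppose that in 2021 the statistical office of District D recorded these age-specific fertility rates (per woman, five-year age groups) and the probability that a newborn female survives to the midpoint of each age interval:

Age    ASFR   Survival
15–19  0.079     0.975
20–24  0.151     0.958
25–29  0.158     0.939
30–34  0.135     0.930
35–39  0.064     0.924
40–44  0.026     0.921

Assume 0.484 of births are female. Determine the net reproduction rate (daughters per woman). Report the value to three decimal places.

Proportion female at birth = 0.484.
Each age group contributes 5 × ASFR × survival:
  15–19: 5 × 0.079 × 0.975 = 0.38513
  20–24: 5 × 0.151 × 0.958 = 0.72329
  25–29: 5 × 0.158 × 0.939 = 0.74181
  30–34: 5 × 0.135 × 0.930 = 0.62775
  35–39: 5 × 0.064 × 0.924 = 0.29568
  40–44: 5 × 0.026 × 0.921 = 0.11973
Sum = 2.89339
NRR = 0.484 × 2.89339 = 1.40040

1.400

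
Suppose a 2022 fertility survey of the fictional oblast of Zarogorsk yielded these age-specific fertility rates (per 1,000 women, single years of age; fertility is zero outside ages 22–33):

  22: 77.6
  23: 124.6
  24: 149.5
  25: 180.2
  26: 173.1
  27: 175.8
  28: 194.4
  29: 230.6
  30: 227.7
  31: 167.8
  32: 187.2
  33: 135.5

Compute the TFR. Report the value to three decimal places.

2.024

Sum of ASFRs = 77.6 + 124.6 + 149.5 + 180.2 + 173.1 + 175.8 + 194.4 + 230.6 + 227.7 + 167.8 + 187.2 + 135.5 = 2024.0
TFR = 2024.0 / 1000 = 2.024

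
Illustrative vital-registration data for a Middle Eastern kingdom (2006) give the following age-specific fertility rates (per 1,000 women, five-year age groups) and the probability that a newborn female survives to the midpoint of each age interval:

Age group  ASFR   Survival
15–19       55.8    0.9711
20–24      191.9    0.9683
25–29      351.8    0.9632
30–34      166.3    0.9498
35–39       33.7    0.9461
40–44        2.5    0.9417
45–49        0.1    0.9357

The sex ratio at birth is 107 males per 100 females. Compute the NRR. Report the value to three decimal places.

1.863

Proportion female at birth = 100 / (100 + 107) = 0.48309.
Weighting each age-specific rate by interval width and survival:
  15–19: 5 × 55.8/1000 × 0.9711 = 0.27094
  20–24: 5 × 191.9/1000 × 0.9683 = 0.92908
  25–29: 5 × 351.8/1000 × 0.9632 = 1.69427
  30–34: 5 × 166.3/1000 × 0.9498 = 0.78976
  35–39: 5 × 33.7/1000 × 0.9461 = 0.15942
  40–44: 5 × 2.5/1000 × 0.9417 = 0.01177
  45–49: 5 × 0.1/1000 × 0.9357 = 0.00047
Sum = 3.85571
NRR = 0.48309 × 3.85571 = 1.86265
NRR > 1, so each generation more than replaces itself.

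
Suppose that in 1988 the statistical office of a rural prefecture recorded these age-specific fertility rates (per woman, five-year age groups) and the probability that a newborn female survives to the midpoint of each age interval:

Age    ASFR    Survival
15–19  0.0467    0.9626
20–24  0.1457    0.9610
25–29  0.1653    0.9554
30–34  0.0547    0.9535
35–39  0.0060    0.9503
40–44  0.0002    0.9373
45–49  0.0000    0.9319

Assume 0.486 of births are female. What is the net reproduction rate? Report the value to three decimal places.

Proportion female at birth = 0.486.
Survival-weighted fertility by age (5·fₓ·Sₓ):
  15–19: 5 × 0.0467 × 0.9626 = 0.22477
  20–24: 5 × 0.1457 × 0.9610 = 0.70009
  25–29: 5 × 0.1653 × 0.9554 = 0.78964
  30–34: 5 × 0.0547 × 0.9535 = 0.26078
  35–39: 5 × 0.0060 × 0.9503 = 0.02851
  40–44: 5 × 0.0002 × 0.9373 = 0.00094
  45–49: 5 × 0.0000 × 0.9319 = 0.00000
Sum = 2.00473
NRR = 0.486 × 2.00473 = 0.97430

0.974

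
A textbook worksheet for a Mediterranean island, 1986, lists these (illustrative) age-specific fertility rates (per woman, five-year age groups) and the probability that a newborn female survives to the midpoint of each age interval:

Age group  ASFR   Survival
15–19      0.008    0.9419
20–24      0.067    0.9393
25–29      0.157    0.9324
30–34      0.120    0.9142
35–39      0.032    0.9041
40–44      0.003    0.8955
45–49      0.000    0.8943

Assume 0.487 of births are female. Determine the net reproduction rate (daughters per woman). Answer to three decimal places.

0.872

Proportion female at birth = 0.487.
Survival-weighted fertility by age (5·fₓ·Sₓ):
  15–19: 5 × 0.008 × 0.9419 = 0.03768
  20–24: 5 × 0.067 × 0.9393 = 0.31467
  25–29: 5 × 0.157 × 0.9324 = 0.73193
  30–34: 5 × 0.120 × 0.9142 = 0.54852
  35–39: 5 × 0.032 × 0.9041 = 0.14466
  40–44: 5 × 0.003 × 0.8955 = 0.01343
  45–49: 5 × 0.000 × 0.8943 = 0.00000
Sum = 1.79089
NRR = 0.487 × 1.79089 = 0.87216
With NRR below 1 the population is below replacement fertility.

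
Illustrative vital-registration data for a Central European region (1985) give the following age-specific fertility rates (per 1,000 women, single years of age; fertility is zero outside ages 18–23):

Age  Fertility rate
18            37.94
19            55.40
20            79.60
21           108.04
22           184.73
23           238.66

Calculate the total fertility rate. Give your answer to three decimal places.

0.704

Sum of ASFRs = 37.94 + 55.40 + 79.60 + 108.04 + 184.73 + 238.66 = 704.37
TFR = 704.37 / 1000 = 0.70437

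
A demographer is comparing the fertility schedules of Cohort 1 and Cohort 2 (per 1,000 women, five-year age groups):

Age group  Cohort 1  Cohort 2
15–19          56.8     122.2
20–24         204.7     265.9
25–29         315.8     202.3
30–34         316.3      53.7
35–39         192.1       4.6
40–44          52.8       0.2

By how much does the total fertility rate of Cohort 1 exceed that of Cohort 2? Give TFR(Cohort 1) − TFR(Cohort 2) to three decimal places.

2.448

Cohort 1:
  Sum of ASFRs = 56.8 + 204.7 + 315.8 + 316.3 + 192.1 + 52.8 = 1138.5
  TFR = 5 × 1138.5 / 1000 = 5.6925
Cohort 2:
  Sum of ASFRs = 122.2 + 265.9 + 202.3 + 53.7 + 4.6 + 0.2 = 648.9
  TFR = 5 × 648.9 / 1000 = 3.2445
Difference = 5.6925 − 3.2445 = 2.448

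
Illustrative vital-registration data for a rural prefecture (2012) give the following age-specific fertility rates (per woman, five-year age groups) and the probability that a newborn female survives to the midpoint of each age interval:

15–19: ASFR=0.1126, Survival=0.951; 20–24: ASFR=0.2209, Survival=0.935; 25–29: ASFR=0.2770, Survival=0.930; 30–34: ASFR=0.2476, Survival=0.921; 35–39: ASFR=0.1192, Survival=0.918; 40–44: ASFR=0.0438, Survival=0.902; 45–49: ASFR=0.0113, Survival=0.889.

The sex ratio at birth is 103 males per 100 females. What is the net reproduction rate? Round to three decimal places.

Proportion female at birth = 100 / (100 + 103) = 0.49261.
Each age group contributes 5 × ASFR × survival:
  15–19: 5 × 0.1126 × 0.951 = 0.53541
  20–24: 5 × 0.2209 × 0.935 = 1.03271
  25–29: 5 × 0.2770 × 0.930 = 1.28805
  30–34: 5 × 0.2476 × 0.921 = 1.14020
  35–39: 5 × 0.1192 × 0.918 = 0.54713
  40–44: 5 × 0.0438 × 0.902 = 0.19754
  45–49: 5 × 0.0113 × 0.889 = 0.05023
Sum = 4.79127
NRR = 0.49261 × 4.79127 = 2.36023

2.360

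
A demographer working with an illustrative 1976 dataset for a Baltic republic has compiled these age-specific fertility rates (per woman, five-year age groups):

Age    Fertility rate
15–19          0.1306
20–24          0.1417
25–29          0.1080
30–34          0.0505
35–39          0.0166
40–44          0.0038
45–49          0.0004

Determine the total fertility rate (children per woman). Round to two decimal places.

Sum of ASFRs = 0.1306 + 0.1417 + 0.1080 + 0.0505 + 0.0166 + 0.0038 + 0.0004 = 0.4516
TFR = 5 × 0.4516 = 2.258

2.26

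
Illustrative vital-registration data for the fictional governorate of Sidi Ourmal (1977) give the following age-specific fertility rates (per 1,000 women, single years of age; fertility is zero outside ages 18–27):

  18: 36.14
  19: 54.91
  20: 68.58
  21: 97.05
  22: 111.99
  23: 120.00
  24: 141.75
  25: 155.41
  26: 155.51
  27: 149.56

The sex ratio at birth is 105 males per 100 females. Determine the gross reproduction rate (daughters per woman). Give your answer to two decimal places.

0.53

Proportion female at birth = 100 / (100 + 105) = 0.48780.
Sum of ASFRs = 36.14 + 54.91 + 68.58 + 97.05 + 111.99 + 120.00 + 141.75 + 155.41 + 155.51 + 149.56 = 1090.90
TFR = 1090.90 / 1000 = 1.0909
GRR = 0.48780 × 1.0909 = 0.53214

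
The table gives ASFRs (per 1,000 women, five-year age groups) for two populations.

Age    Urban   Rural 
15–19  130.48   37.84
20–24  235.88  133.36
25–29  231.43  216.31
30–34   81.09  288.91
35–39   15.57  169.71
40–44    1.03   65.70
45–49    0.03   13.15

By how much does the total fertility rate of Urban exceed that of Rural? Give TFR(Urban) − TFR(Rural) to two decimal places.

-1.15

Urban:
  Sum of ASFRs = 130.48 + 235.88 + 231.43 + 81.09 + 15.57 + 1.03 + 0.03 = 695.51
  TFR = 5 × 695.51 / 1000 = 3.47755
Rural:
  Sum of ASFRs = 37.84 + 133.36 + 216.31 + 288.91 + 169.71 + 65.70 + 13.15 = 924.98
  TFR = 5 × 924.98 / 1000 = 4.6249
Difference = 3.47755 − 4.6249 = -1.14735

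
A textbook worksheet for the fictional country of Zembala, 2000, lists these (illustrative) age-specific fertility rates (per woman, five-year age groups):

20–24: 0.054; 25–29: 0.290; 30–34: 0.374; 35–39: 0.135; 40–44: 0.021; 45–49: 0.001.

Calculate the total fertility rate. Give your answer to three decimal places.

Sum of ASFRs = 0.054 + 0.290 + 0.374 + 0.135 + 0.021 + 0.001 = 0.875
TFR = 5 × 0.875 = 4.375

4.375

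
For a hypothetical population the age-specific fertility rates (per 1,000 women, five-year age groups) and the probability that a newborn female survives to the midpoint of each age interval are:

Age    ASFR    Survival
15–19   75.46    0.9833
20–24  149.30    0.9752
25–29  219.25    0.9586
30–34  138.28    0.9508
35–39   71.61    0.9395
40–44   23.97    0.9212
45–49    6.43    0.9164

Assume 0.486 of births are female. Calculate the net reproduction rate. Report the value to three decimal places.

Proportion female at birth = 0.486.
Per-age-group product (5 × ASFR × survival probability):
  15–19: 5 × 75.46/1000 × 0.9833 = 0.37100
  20–24: 5 × 149.30/1000 × 0.9752 = 0.72799
  25–29: 5 × 219.25/1000 × 0.9586 = 1.05087
  30–34: 5 × 138.28/1000 × 0.9508 = 0.65738
  35–39: 5 × 71.61/1000 × 0.9395 = 0.33639
  40–44: 5 × 23.97/1000 × 0.9212 = 0.11041
  45–49: 5 × 6.43/1000 × 0.9164 = 0.02946
Sum = 3.28350
NRR = 0.486 × 3.28350 = 1.59578
An NRR exceeding 1 indicates intrinsic growth under these rates.

1.596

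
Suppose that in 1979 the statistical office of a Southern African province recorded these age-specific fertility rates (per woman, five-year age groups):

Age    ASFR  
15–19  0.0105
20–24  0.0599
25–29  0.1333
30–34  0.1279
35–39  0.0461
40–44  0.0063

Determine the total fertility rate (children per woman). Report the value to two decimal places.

Sum of ASFRs = 0.0105 + 0.0599 + 0.1333 + 0.1279 + 0.0461 + 0.0063 = 0.3840
TFR = 5 × 0.3840 = 1.92

1.92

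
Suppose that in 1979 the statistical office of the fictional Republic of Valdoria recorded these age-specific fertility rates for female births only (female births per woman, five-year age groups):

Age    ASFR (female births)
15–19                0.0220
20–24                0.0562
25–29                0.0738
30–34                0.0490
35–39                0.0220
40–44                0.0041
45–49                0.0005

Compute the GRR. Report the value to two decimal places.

Sum of female ASFRs = 0.0220 + 0.0562 + 0.0738 + 0.0490 + 0.0220 + 0.0041 + 0.0005 = 0.2276
GRR = 5 × 0.2276 = 1.138

1.14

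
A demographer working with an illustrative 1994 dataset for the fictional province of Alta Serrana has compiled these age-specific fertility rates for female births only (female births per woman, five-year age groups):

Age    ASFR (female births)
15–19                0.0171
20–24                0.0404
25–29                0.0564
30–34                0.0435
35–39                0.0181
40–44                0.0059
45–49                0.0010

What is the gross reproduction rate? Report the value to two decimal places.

0.91

Sum of female ASFRs = 0.0171 + 0.0404 + 0.0564 + 0.0435 + 0.0181 + 0.0059 + 0.0010 = 0.1824
GRR = 5 × 0.1824 = 0.912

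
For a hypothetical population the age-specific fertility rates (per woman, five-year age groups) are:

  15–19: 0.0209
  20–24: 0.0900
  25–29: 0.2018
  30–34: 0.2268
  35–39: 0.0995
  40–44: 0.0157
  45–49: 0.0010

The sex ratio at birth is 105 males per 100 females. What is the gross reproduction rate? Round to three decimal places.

1.599

Proportion female at birth = 100 / (100 + 105) = 0.48780.
Sum of ASFRs = 0.0209 + 0.0900 + 0.2018 + 0.2268 + 0.0995 + 0.0157 + 0.0010 = 0.6557
TFR = 5 × 0.6557 = 3.2785
GRR = 0.48780 × 3.2785 = 1.59925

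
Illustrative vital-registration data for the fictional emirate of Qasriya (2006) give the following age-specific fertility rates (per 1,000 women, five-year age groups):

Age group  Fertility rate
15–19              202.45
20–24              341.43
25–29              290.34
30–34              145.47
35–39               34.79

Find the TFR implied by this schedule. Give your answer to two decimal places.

Sum of ASFRs = 202.45 + 341.43 + 290.34 + 145.47 + 34.79 = 1014.48
TFR = 5 × 1014.48 / 1000 = 5.0724

5.07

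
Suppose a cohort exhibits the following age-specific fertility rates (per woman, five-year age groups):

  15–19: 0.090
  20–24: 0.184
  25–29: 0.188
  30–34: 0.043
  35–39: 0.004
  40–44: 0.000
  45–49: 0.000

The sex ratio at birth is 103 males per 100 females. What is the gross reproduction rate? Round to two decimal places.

Proportion female at birth = 100 / (100 + 103) = 0.49261.
Sum of ASFRs = 0.090 + 0.184 + 0.188 + 0.043 + 0.004 + 0.000 + 0.000 = 0.509
TFR = 5 × 0.509 = 2.545
GRR = 0.49261 × 2.545 = 1.25369

1.25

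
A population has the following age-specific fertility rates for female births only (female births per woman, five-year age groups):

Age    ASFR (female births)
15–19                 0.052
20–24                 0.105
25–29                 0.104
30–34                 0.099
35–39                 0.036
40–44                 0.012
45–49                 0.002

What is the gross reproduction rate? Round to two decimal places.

2.05

Sum of female ASFRs = 0.052 + 0.105 + 0.104 + 0.099 + 0.036 + 0.012 + 0.002 = 0.410
GRR = 5 × 0.410 = 2.05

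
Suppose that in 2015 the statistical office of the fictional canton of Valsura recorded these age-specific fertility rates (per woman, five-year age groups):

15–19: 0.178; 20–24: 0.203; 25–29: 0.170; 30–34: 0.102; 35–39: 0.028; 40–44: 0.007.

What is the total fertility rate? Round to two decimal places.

Sum of ASFRs = 0.178 + 0.203 + 0.170 + 0.102 + 0.028 + 0.007 = 0.688
TFR = 5 × 0.688 = 3.44

3.44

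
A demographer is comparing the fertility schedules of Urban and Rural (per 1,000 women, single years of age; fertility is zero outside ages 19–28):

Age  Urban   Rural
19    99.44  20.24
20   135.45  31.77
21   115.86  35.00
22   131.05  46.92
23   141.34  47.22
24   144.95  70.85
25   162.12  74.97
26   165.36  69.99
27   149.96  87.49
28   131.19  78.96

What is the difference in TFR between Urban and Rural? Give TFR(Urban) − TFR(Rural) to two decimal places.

0.81

Urban:
  Sum of ASFRs = 99.44 + 135.45 + 115.86 + 131.05 + 141.34 + 144.95 + 162.12 + 165.36 + 149.96 + 131.19 = 1376.72
  TFR = 1376.72 / 1000 = 1.37672
Rural:
  Sum of ASFRs = 20.24 + 31.77 + 35.00 + 46.92 + 47.22 + 70.85 + 74.97 + 69.99 + 87.49 + 78.96 = 563.41
  TFR = 563.41 / 1000 = 0.56341
Difference = 1.37672 − 0.56341 = 0.81331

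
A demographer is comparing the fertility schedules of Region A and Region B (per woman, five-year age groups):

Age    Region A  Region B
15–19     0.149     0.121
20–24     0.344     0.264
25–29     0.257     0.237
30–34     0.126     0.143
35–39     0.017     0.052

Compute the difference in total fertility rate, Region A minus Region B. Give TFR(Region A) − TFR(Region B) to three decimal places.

0.380

Region A:
  Sum of ASFRs = 0.149 + 0.344 + 0.257 + 0.126 + 0.017 = 0.893
  TFR = 5 × 0.893 = 4.465
Region B:
  Sum of ASFRs = 0.121 + 0.264 + 0.237 + 0.143 + 0.052 = 0.817
  TFR = 5 × 0.817 = 4.085
Difference = 4.465 − 4.085 = 0.38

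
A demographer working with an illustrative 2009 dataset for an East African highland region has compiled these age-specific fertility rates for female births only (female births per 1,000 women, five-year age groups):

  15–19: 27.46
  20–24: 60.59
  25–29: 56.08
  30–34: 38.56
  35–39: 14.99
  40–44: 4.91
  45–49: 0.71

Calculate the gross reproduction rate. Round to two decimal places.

Sum of female ASFRs = 27.46 + 60.59 + 56.08 + 38.56 + 14.99 + 4.91 + 0.71 = 203.30
GRR = 5 × 203.30 / 1000 = 1.0165

1.02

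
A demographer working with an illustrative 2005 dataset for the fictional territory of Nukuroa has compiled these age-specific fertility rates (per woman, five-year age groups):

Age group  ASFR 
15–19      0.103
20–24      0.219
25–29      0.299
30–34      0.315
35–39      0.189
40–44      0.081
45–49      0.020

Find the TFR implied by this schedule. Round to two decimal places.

6.13

Sum of ASFRs = 0.103 + 0.219 + 0.299 + 0.315 + 0.189 + 0.081 + 0.020 = 1.226
TFR = 5 × 1.226 = 6.13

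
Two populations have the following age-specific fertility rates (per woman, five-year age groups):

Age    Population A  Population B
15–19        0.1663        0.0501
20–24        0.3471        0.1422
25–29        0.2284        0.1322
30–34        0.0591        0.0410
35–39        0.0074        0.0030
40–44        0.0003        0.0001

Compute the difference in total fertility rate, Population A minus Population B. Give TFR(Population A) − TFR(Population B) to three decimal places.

2.200

Population A:
  Sum of ASFRs = 0.1663 + 0.3471 + 0.2284 + 0.0591 + 0.0074 + 0.0003 = 0.8086
  TFR = 5 × 0.8086 = 4.043
Population B:
  Sum of ASFRs = 0.0501 + 0.1422 + 0.1322 + 0.0410 + 0.0030 + 0.0001 = 0.3686
  TFR = 5 × 0.3686 = 1.843
Difference = 4.043 − 1.843 = 2.2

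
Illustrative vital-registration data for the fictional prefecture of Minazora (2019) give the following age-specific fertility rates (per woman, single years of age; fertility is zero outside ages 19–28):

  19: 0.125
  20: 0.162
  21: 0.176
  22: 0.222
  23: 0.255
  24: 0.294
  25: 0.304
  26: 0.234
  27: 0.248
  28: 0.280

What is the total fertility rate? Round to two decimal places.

Sum of ASFRs = 0.125 + 0.162 + 0.176 + 0.222 + 0.255 + 0.294 + 0.304 + 0.234 + 0.248 + 0.280 = 2.300
TFR = 2.3

2.30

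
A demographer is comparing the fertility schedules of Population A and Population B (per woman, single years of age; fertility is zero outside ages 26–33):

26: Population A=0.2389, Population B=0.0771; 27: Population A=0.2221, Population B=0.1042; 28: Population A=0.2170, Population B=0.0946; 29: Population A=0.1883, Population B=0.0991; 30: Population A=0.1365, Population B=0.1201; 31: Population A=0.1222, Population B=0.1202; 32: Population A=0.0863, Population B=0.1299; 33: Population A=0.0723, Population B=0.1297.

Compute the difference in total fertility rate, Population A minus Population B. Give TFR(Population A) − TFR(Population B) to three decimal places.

0.409

Population A:
  Sum of ASFRs = 0.2389 + 0.2221 + 0.2170 + 0.1883 + 0.1365 + 0.1222 + 0.0863 + 0.0723 = 1.2836
  TFR = 1.2836
Population B:
  Sum of ASFRs = 0.0771 + 0.1042 + 0.0946 + 0.0991 + 0.1201 + 0.1202 + 0.1299 + 0.1297 = 0.8749
  TFR = 0.8749
Difference = 1.2836 − 0.8749 = 0.4087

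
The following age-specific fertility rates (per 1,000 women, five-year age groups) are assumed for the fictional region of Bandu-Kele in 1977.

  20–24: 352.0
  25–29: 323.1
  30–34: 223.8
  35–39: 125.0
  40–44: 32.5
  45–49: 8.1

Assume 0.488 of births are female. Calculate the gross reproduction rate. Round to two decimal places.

Proportion female at birth = 0.488.
Sum of ASFRs = 352.0 + 323.1 + 223.8 + 125.0 + 32.5 + 8.1 = 1064.5
TFR = 5 × 1064.5 / 1000 = 5.3225
GRR = 0.488 × 5.3225 = 2.59738

2.60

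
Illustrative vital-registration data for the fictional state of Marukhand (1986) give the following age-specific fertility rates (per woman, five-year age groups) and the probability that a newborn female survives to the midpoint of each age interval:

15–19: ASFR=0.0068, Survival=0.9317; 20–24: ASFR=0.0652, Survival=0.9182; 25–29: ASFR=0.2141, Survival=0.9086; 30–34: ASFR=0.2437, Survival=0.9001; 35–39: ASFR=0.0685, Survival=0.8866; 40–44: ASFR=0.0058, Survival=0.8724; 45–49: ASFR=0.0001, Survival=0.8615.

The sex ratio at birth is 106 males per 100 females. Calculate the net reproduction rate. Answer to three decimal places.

1.325

Proportion female at birth = 100 / (100 + 106) = 0.48544.
Survival-weighted fertility by age (5·fₓ·Sₓ):
  15–19: 5 × 0.0068 × 0.9317 = 0.03168
  20–24: 5 × 0.0652 × 0.9182 = 0.29933
  25–29: 5 × 0.2141 × 0.9086 = 0.97266
  30–34: 5 × 0.2437 × 0.9001 = 1.09677
  35–39: 5 × 0.0685 × 0.8866 = 0.30366
  40–44: 5 × 0.0058 × 0.8724 = 0.02530
  45–49: 5 × 0.0001 × 0.8615 = 0.00043
Sum = 2.72983
NRR = 0.48544 × 2.72983 = 1.32517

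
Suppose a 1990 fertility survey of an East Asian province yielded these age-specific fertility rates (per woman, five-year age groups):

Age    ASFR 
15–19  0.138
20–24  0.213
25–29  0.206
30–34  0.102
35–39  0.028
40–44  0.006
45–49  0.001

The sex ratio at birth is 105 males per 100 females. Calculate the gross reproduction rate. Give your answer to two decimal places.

Proportion female at birth = 100 / (100 + 105) = 0.48780.
Sum of ASFRs = 0.138 + 0.213 + 0.206 + 0.102 + 0.028 + 0.006 + 0.001 = 0.694
TFR = 5 × 0.694 = 3.47
GRR = 0.48780 × 3.47 = 1.69267

1.69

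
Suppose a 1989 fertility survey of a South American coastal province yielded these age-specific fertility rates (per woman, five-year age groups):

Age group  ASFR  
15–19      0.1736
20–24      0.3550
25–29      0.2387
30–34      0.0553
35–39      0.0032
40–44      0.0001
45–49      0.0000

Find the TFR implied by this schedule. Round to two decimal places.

Sum of ASFRs = 0.1736 + 0.3550 + 0.2387 + 0.0553 + 0.0032 + 0.0001 + 0.0000 = 0.8259
TFR = 5 × 0.8259 = 4.1295

4.13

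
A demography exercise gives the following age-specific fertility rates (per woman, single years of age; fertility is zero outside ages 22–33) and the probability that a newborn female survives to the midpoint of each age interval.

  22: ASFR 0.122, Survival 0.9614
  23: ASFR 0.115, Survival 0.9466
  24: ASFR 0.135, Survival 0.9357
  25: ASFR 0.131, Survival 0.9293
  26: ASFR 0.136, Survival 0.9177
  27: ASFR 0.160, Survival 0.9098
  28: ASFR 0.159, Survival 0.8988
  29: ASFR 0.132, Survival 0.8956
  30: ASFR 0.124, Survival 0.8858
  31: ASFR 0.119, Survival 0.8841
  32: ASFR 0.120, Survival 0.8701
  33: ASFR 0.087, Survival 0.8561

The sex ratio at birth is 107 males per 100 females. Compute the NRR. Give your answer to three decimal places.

Proportion female at birth = 100 / (100 + 107) = 0.48309.
Weighting each age-specific rate by interval width and survival:
  22: 1 × 0.122 × 0.9614 = 0.11729
  23: 1 × 0.115 × 0.9466 = 0.10886
  24: 1 × 0.135 × 0.9357 = 0.12632
  25: 1 × 0.131 × 0.9293 = 0.12174
  26: 1 × 0.136 × 0.9177 = 0.12481
  27: 1 × 0.160 × 0.9098 = 0.14557
  28: 1 × 0.159 × 0.8988 = 0.14291
  29: 1 × 0.132 × 0.8956 = 0.11822
  30: 1 × 0.124 × 0.8858 = 0.10984
  31: 1 × 0.119 × 0.8841 = 0.10521
  32: 1 × 0.120 × 0.8701 = 0.10441
  33: 1 × 0.087 × 0.8561 = 0.07448
Sum = 1.39966
NRR = 0.48309 × 1.39966 = 0.67616
With NRR below 1 the population is below replacement fertility.

0.676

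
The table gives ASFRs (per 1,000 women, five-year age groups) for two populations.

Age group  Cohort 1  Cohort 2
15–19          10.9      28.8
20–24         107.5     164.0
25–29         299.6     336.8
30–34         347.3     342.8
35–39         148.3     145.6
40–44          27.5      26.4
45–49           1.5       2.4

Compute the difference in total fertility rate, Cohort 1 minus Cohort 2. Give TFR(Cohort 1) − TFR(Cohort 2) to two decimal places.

-0.52

Cohort 1:
  Sum of ASFRs = 10.9 + 107.5 + 299.6 + 347.3 + 148.3 + 27.5 + 1.5 = 942.6
  TFR = 5 × 942.6 / 1000 = 4.713
Cohort 2:
  Sum of ASFRs = 28.8 + 164.0 + 336.8 + 342.8 + 145.6 + 26.4 + 2.4 = 1046.8
  TFR = 5 × 1046.8 / 1000 = 5.234
Difference = 4.713 − 5.234 = -0.521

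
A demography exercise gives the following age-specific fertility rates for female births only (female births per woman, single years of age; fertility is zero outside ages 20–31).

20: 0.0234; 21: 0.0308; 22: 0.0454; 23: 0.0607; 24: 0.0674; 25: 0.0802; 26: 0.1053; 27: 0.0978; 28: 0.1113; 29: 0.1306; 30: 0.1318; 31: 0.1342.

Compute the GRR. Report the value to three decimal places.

1.019

Sum of female ASFRs = 0.0234 + 0.0308 + 0.0454 + 0.0607 + 0.0674 + 0.0802 + 0.1053 + 0.0978 + 0.1113 + 0.1306 + 0.1318 + 0.1342 = 1.0189
GRR = 1.0189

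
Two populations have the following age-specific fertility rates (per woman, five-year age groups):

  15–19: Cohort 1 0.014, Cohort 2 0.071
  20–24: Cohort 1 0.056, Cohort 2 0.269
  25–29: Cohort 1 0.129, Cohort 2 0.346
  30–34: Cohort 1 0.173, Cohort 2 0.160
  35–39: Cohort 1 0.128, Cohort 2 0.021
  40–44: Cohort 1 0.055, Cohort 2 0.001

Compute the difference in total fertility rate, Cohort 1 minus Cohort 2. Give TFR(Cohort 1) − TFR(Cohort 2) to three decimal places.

Cohort 1:
  Sum of ASFRs = 0.014 + 0.056 + 0.129 + 0.173 + 0.128 + 0.055 = 0.555
  TFR = 5 × 0.555 = 2.775
Cohort 2:
  Sum of ASFRs = 0.071 + 0.269 + 0.346 + 0.160 + 0.021 + 0.001 = 0.868
  TFR = 5 × 0.868 = 4.34
Difference = 2.775 − 4.34 = -1.565

-1.565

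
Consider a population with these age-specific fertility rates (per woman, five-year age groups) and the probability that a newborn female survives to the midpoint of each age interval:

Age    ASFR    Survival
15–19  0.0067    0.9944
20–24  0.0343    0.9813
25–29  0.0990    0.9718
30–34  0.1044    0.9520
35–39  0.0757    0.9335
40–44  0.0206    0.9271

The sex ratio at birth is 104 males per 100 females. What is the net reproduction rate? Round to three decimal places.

Proportion female at birth = 100 / (100 + 104) = 0.49020.
Survival-weighted fertility by age (5·fₓ·Sₓ):
  15–19: 5 × 0.0067 × 0.9944 = 0.03331
  20–24: 5 × 0.0343 × 0.9813 = 0.16829
  25–29: 5 × 0.0990 × 0.9718 = 0.48104
  30–34: 5 × 0.1044 × 0.9520 = 0.49694
  35–39: 5 × 0.0757 × 0.9335 = 0.35333
  40–44: 5 × 0.0206 × 0.9271 = 0.09549
Sum = 1.62840
NRR = 0.49020 × 1.62840 = 0.79824
With NRR below 1 the population is below replacement fertility.

0.798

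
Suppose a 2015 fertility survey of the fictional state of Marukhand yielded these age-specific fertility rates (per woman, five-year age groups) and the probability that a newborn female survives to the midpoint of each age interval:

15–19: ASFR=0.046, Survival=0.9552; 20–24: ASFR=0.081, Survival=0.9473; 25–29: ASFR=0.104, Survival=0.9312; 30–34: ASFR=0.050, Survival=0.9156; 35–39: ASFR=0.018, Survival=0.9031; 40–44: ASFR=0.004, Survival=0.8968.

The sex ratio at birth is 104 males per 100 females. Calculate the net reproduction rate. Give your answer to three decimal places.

0.694

Proportion female at birth = 100 / (100 + 104) = 0.49020.
Each age group contributes 5 × ASFR × survival:
  15–19: 5 × 0.046 × 0.9552 = 0.21970
  20–24: 5 × 0.081 × 0.9473 = 0.38366
  25–29: 5 × 0.104 × 0.9312 = 0.48422
  30–34: 5 × 0.050 × 0.9156 = 0.22890
  35–39: 5 × 0.018 × 0.9031 = 0.08128
  40–44: 5 × 0.004 × 0.8968 = 0.01794
Sum = 1.41570
NRR = 0.49020 × 1.41570 = 0.69398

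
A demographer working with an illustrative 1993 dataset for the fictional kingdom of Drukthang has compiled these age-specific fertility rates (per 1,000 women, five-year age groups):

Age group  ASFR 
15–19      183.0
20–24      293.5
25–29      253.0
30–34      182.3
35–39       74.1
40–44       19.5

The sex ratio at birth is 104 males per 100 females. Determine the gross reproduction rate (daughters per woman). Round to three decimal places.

2.464

Proportion female at birth = 100 / (100 + 104) = 0.49020.
Sum of ASFRs = 183.0 + 293.5 + 253.0 + 182.3 + 74.1 + 19.5 = 1005.4
TFR = 5 × 1005.4 / 1000 = 5.027
GRR = 0.49020 × 5.027 = 2.46424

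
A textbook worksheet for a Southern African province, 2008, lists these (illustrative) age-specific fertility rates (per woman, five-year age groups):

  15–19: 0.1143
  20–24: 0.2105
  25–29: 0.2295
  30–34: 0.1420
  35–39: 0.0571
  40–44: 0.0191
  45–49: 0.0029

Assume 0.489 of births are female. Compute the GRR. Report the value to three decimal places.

1.896

Proportion female at birth = 0.489.
Sum of ASFRs = 0.1143 + 0.2105 + 0.2295 + 0.1420 + 0.0571 + 0.0191 + 0.0029 = 0.7754
TFR = 5 × 0.7754 = 3.877
GRR = 0.489 × 3.877 = 1.89585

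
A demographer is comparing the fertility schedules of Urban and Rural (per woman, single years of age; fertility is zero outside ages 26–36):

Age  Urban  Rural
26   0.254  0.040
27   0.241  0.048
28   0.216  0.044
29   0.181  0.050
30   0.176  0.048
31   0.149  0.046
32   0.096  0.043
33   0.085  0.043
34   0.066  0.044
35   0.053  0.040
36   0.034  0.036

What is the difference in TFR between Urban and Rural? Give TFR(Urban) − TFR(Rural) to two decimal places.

Urban:
  Sum of ASFRs = 0.254 + 0.241 + 0.216 + 0.181 + 0.176 + 0.149 + 0.096 + 0.085 + 0.066 + 0.053 + 0.034 = 1.551
  TFR = 1.551
Rural:
  Sum of ASFRs = 0.040 + 0.048 + 0.044 + 0.050 + 0.048 + 0.046 + 0.043 + 0.043 + 0.044 + 0.040 + 0.036 = 0.482
  TFR = 0.482
Difference = 1.551 − 0.482 = 1.069

1.07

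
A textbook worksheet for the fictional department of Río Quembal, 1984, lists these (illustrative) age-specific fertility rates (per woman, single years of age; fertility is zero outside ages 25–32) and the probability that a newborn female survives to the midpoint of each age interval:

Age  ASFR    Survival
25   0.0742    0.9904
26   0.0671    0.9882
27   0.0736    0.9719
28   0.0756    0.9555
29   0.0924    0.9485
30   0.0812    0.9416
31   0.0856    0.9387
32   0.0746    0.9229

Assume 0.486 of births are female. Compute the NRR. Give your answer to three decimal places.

Proportion female at birth = 0.486.
Per-age-group product (1 × ASFR × survival probability):
  25: 1 × 0.0742 × 0.9904 = 0.07349
  26: 1 × 0.0671 × 0.9882 = 0.06631
  27: 1 × 0.0736 × 0.9719 = 0.07153
  28: 1 × 0.0756 × 0.9555 = 0.07224
  29: 1 × 0.0924 × 0.9485 = 0.08764
  30: 1 × 0.0812 × 0.9416 = 0.07646
  31: 1 × 0.0856 × 0.9387 = 0.08035
  32: 1 × 0.0746 × 0.9229 = 0.06885
Sum = 0.59687
NRR = 0.486 × 0.59687 = 0.29008
An NRR under 1 implies long-run decline under these rates.

0.290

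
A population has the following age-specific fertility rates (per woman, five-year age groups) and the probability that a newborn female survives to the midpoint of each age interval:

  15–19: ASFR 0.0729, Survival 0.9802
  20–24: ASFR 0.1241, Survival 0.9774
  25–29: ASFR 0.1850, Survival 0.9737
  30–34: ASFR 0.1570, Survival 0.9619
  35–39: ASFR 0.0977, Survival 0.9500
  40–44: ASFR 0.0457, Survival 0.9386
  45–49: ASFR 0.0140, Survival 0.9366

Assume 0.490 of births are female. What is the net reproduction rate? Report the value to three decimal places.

Proportion female at birth = 0.490.
Per-age-group product (5 × ASFR × survival probability):
  15–19: 5 × 0.0729 × 0.9802 = 0.35728
  20–24: 5 × 0.1241 × 0.9774 = 0.60648
  25–29: 5 × 0.1850 × 0.9737 = 0.90067
  30–34: 5 × 0.1570 × 0.9619 = 0.75509
  35–39: 5 × 0.0977 × 0.9500 = 0.46408
  40–44: 5 × 0.0457 × 0.9386 = 0.21447
  45–49: 5 × 0.0140 × 0.9366 = 0.06556
Sum = 3.36363
NRR = 0.490 × 3.36363 = 1.64818

1.648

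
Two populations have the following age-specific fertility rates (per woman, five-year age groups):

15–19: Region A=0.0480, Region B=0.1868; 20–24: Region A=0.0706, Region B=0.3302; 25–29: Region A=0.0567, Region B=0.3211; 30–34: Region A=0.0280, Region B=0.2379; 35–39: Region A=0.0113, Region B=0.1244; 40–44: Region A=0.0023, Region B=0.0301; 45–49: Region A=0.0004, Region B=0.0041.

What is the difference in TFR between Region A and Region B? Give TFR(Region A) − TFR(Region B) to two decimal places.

Region A:
  Sum of ASFRs = 0.0480 + 0.0706 + 0.0567 + 0.0280 + 0.0113 + 0.0023 + 0.0004 = 0.2173
  TFR = 5 × 0.2173 = 1.0865
Region B:
  Sum of ASFRs = 0.1868 + 0.3302 + 0.3211 + 0.2379 + 0.1244 + 0.0301 + 0.0041 = 1.2346
  TFR = 5 × 1.2346 = 6.173
Difference = 1.0865 − 6.173 = -5.0865

-5.09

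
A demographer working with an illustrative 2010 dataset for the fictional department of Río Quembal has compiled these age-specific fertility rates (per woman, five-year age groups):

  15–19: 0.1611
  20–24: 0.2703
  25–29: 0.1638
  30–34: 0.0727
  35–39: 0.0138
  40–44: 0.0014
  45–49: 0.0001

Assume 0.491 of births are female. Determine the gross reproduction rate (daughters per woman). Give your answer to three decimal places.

1.677

Proportion female at birth = 0.491.
Sum of ASFRs = 0.1611 + 0.2703 + 0.1638 + 0.0727 + 0.0138 + 0.0014 + 0.0001 = 0.6832
TFR = 5 × 0.6832 = 3.416
GRR = 0.491 × 3.416 = 1.67726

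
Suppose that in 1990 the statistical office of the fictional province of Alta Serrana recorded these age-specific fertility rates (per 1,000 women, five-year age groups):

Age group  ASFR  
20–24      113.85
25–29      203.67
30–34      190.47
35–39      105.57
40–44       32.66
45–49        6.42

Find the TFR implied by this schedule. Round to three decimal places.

3.263

Sum of ASFRs = 113.85 + 203.67 + 190.47 + 105.57 + 32.66 + 6.42 = 652.64
TFR = 5 × 652.64 / 1000 = 3.2632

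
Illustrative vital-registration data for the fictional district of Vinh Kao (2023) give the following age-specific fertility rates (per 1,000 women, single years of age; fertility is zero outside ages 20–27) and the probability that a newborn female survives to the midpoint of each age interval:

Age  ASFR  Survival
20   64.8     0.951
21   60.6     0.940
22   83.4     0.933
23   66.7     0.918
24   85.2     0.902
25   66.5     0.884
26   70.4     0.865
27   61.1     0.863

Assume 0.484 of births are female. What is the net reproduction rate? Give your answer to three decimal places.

Proportion female at birth = 0.484.
Survival-weighted fertility by age (1·fₓ·Sₓ):
  20: 1 × 64.8/1000 × 0.951 = 0.06162
  21: 1 × 60.6/1000 × 0.940 = 0.05696
  22: 1 × 83.4/1000 × 0.933 = 0.07781
  23: 1 × 66.7/1000 × 0.918 = 0.06123
  24: 1 × 85.2/1000 × 0.902 = 0.07685
  25: 1 × 66.5/1000 × 0.884 = 0.05879
  26: 1 × 70.4/1000 × 0.865 = 0.06090
  27: 1 × 61.1/1000 × 0.863 = 0.05273
Sum = 0.50689
NRR = 0.484 × 0.50689 = 0.24533
With NRR below 1 the population is below replacement fertility.

0.245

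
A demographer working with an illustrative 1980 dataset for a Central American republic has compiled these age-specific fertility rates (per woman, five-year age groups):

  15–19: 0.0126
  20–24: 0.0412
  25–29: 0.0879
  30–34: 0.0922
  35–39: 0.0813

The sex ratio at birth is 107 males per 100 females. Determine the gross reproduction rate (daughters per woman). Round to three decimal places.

Proportion female at birth = 100 / (100 + 107) = 0.48309.
Sum of ASFRs = 0.0126 + 0.0412 + 0.0879 + 0.0922 + 0.0813 = 0.3152
TFR = 5 × 0.3152 = 1.576
GRR = 0.48309 × 1.576 = 0.76135

0.761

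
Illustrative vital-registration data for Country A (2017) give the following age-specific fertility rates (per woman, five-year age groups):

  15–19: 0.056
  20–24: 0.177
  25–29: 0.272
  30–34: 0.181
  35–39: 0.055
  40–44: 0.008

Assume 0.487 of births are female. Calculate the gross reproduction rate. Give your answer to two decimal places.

Proportion female at birth = 0.487.
Sum of ASFRs = 0.056 + 0.177 + 0.272 + 0.181 + 0.055 + 0.008 = 0.749
TFR = 5 × 0.749 = 3.745
GRR = 0.487 × 3.745 = 1.82382

1.82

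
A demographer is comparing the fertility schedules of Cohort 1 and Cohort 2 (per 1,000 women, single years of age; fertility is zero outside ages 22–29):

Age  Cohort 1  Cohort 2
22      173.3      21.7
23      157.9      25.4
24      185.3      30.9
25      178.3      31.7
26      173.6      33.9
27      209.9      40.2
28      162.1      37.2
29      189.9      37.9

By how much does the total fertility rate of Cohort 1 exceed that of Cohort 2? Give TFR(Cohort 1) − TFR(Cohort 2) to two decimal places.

1.17

Cohort 1:
  Sum of ASFRs = 173.3 + 157.9 + 185.3 + 178.3 + 173.6 + 209.9 + 162.1 + 189.9 = 1430.3
  TFR = 1430.3 / 1000 = 1.4303
Cohort 2:
  Sum of ASFRs = 21.7 + 25.4 + 30.9 + 31.7 + 33.9 + 40.2 + 37.2 + 37.9 = 258.9
  TFR = 258.9 / 1000 = 0.2589
Difference = 1.4303 − 0.2589 = 1.1714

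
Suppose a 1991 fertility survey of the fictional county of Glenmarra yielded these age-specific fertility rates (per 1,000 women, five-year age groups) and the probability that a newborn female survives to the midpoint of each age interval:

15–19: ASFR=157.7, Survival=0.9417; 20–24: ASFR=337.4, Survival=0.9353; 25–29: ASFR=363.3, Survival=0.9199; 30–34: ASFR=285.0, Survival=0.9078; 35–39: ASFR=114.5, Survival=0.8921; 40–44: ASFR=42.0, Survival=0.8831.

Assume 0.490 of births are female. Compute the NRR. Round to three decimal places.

2.931

Proportion female at birth = 0.490.
Per-age-group product (5 × ASFR × survival probability):
  15–19: 5 × 157.7/1000 × 0.9417 = 0.74253
  20–24: 5 × 337.4/1000 × 0.9353 = 1.57785
  25–29: 5 × 363.3/1000 × 0.9199 = 1.67100
  30–34: 5 × 285.0/1000 × 0.9078 = 1.29362
  35–39: 5 × 114.5/1000 × 0.8921 = 0.51073
  40–44: 5 × 42.0/1000 × 0.8831 = 0.18545
Sum = 5.98118
NRR = 0.490 × 5.98118 = 2.93078
An NRR exceeding 1 indicates intrinsic growth under these rates.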